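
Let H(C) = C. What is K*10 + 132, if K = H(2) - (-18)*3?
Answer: 692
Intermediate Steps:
K = 56 (K = 2 - (-18)*3 = 2 - 1*(-54) = 2 + 54 = 56)
K*10 + 132 = 56*10 + 132 = 560 + 132 = 692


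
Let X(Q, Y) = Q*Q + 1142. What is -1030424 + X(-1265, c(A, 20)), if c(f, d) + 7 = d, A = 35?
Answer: 570943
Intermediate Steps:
c(f, d) = -7 + d
X(Q, Y) = 1142 + Q² (X(Q, Y) = Q² + 1142 = 1142 + Q²)
-1030424 + X(-1265, c(A, 20)) = -1030424 + (1142 + (-1265)²) = -1030424 + (1142 + 1600225) = -1030424 + 1601367 = 570943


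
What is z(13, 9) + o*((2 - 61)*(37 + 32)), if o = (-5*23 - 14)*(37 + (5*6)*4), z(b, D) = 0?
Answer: 82449963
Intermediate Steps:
o = -20253 (o = (-115 - 14)*(37 + 30*4) = -129*(37 + 120) = -129*157 = -20253)
z(13, 9) + o*((2 - 61)*(37 + 32)) = 0 - 20253*(2 - 61)*(37 + 32) = 0 - (-1194927)*69 = 0 - 20253*(-4071) = 0 + 82449963 = 82449963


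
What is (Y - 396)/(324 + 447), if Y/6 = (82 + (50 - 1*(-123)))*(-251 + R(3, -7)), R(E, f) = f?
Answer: -131712/257 ≈ -512.50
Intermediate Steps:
Y = -394740 (Y = 6*((82 + (50 - 1*(-123)))*(-251 - 7)) = 6*((82 + (50 + 123))*(-258)) = 6*((82 + 173)*(-258)) = 6*(255*(-258)) = 6*(-65790) = -394740)
(Y - 396)/(324 + 447) = (-394740 - 396)/(324 + 447) = -395136/771 = -395136*1/771 = -131712/257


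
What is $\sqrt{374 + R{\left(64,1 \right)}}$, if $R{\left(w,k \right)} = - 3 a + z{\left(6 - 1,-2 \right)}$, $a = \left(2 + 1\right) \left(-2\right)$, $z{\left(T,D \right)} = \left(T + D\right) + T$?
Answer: $20$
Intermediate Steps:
$z{\left(T,D \right)} = D + 2 T$ ($z{\left(T,D \right)} = \left(D + T\right) + T = D + 2 T$)
$a = -6$ ($a = 3 \left(-2\right) = -6$)
$R{\left(w,k \right)} = 26$ ($R{\left(w,k \right)} = \left(-3\right) \left(-6\right) - \left(2 - 2 \left(6 - 1\right)\right) = 18 - \left(2 - 2 \left(6 - 1\right)\right) = 18 + \left(-2 + 2 \cdot 5\right) = 18 + \left(-2 + 10\right) = 18 + 8 = 26$)
$\sqrt{374 + R{\left(64,1 \right)}} = \sqrt{374 + 26} = \sqrt{400} = 20$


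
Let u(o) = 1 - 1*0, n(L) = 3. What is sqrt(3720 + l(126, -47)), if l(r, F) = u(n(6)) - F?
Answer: 2*sqrt(942) ≈ 61.384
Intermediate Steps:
u(o) = 1 (u(o) = 1 + 0 = 1)
l(r, F) = 1 - F
sqrt(3720 + l(126, -47)) = sqrt(3720 + (1 - 1*(-47))) = sqrt(3720 + (1 + 47)) = sqrt(3720 + 48) = sqrt(3768) = 2*sqrt(942)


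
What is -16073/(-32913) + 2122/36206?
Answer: 325890212/595824039 ≈ 0.54696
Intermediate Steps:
-16073/(-32913) + 2122/36206 = -16073*(-1/32913) + 2122*(1/36206) = 16073/32913 + 1061/18103 = 325890212/595824039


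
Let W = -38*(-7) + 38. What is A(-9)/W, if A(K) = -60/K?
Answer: 5/228 ≈ 0.021930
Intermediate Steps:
W = 304 (W = 266 + 38 = 304)
A(-9)/W = -60/(-9)/304 = -60*(-1/9)*(1/304) = (20/3)*(1/304) = 5/228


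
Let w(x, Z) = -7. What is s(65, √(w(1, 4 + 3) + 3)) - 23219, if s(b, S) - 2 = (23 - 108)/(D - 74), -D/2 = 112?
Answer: -6918581/298 ≈ -23217.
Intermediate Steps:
D = -224 (D = -2*112 = -224)
s(b, S) = 681/298 (s(b, S) = 2 + (23 - 108)/(-224 - 74) = 2 - 85/(-298) = 2 - 85*(-1/298) = 2 + 85/298 = 681/298)
s(65, √(w(1, 4 + 3) + 3)) - 23219 = 681/298 - 23219 = -6918581/298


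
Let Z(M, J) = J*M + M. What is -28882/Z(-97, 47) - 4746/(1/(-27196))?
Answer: 300480133289/2328 ≈ 1.2907e+8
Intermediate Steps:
Z(M, J) = M + J*M
-28882/Z(-97, 47) - 4746/(1/(-27196)) = -28882*(-1/(97*(1 + 47))) - 4746/(1/(-27196)) = -28882/((-97*48)) - 4746/(-1/27196) = -28882/(-4656) - 4746*(-27196) = -28882*(-1/4656) + 129072216 = 14441/2328 + 129072216 = 300480133289/2328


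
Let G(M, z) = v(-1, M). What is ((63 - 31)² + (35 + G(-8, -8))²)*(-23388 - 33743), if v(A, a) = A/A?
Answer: -132543920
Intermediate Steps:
v(A, a) = 1
G(M, z) = 1
((63 - 31)² + (35 + G(-8, -8))²)*(-23388 - 33743) = ((63 - 31)² + (35 + 1)²)*(-23388 - 33743) = (32² + 36²)*(-57131) = (1024 + 1296)*(-57131) = 2320*(-57131) = -132543920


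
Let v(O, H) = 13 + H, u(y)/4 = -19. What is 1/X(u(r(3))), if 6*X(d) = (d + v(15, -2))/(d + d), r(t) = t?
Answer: 912/65 ≈ 14.031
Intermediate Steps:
u(y) = -76 (u(y) = 4*(-19) = -76)
X(d) = (11 + d)/(12*d) (X(d) = ((d + (13 - 2))/(d + d))/6 = ((d + 11)/((2*d)))/6 = ((11 + d)*(1/(2*d)))/6 = ((11 + d)/(2*d))/6 = (11 + d)/(12*d))
1/X(u(r(3))) = 1/((1/12)*(11 - 76)/(-76)) = 1/((1/12)*(-1/76)*(-65)) = 1/(65/912) = 912/65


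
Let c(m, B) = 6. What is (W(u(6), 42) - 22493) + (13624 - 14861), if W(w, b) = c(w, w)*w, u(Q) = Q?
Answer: -23694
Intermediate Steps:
W(w, b) = 6*w
(W(u(6), 42) - 22493) + (13624 - 14861) = (6*6 - 22493) + (13624 - 14861) = (36 - 22493) - 1237 = -22457 - 1237 = -23694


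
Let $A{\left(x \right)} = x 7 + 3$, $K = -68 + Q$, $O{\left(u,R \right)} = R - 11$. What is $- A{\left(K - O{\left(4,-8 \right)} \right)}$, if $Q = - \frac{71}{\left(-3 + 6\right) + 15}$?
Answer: $\frac{6617}{18} \approx 367.61$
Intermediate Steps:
$O{\left(u,R \right)} = -11 + R$
$Q = - \frac{71}{18}$ ($Q = - \frac{71}{3 + 15} = - \frac{71}{18} \approx -3.9444$)
$K = - \frac{1295}{18}$ ($K = -68 - \frac{71}{18} = - \frac{1295}{18} \approx -71.944$)
$A{\left(x \right)} = 3 + 7 x$ ($A{\left(x \right)} = 7 x + 3 = 3 + 7 x$)
$- A{\left(K - O{\left(4,-8 \right)} \right)} = - (3 + 7 \left(- \frac{1295}{18} - \left(-11 - 8\right)\right)) = - (3 + 7 \left(- \frac{1295}{18} - -19\right)) = - (3 + 7 \left(- \frac{1295}{18} + 19\right)) = - (3 + 7 \left(- \frac{953}{18}\right)) = - (3 - \frac{6671}{18}) = \left(-1\right) \left(- \frac{6617}{18}\right) = \frac{6617}{18}$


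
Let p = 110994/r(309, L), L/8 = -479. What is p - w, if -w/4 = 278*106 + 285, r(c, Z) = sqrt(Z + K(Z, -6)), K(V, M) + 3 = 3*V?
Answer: 119012 - 110994*I*sqrt(15331)/15331 ≈ 1.1901e+5 - 896.43*I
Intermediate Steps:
K(V, M) = -3 + 3*V
L = -3832 (L = 8*(-479) = -3832)
r(c, Z) = sqrt(-3 + 4*Z) (r(c, Z) = sqrt(Z + (-3 + 3*Z)) = sqrt(-3 + 4*Z))
w = -119012 (w = -4*(278*106 + 285) = -4*(29468 + 285) = -4*29753 = -119012)
p = -110994*I*sqrt(15331)/15331 (p = 110994/(sqrt(-3 + 4*(-3832))) = 110994/(sqrt(-3 - 15328)) = 110994/(sqrt(-15331)) = 110994/((I*sqrt(15331))) = 110994*(-I*sqrt(15331)/15331) = -110994*I*sqrt(15331)/15331 ≈ -896.43*I)
p - w = -110994*I*sqrt(15331)/15331 - 1*(-119012) = -110994*I*sqrt(15331)/15331 + 119012 = 119012 - 110994*I*sqrt(15331)/15331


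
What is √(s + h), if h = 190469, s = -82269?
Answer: 10*√1082 ≈ 328.94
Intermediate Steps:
√(s + h) = √(-82269 + 190469) = √108200 = 10*√1082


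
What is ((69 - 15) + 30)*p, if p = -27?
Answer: -2268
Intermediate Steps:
((69 - 15) + 30)*p = ((69 - 15) + 30)*(-27) = (54 + 30)*(-27) = 84*(-27) = -2268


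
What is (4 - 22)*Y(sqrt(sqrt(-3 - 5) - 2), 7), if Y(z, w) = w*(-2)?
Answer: 252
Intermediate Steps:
Y(z, w) = -2*w
(4 - 22)*Y(sqrt(sqrt(-3 - 5) - 2), 7) = (4 - 22)*(-2*7) = -18*(-14) = 252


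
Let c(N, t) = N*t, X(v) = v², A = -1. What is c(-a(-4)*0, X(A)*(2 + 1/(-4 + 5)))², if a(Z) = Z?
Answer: 0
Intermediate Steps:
c(-a(-4)*0, X(A)*(2 + 1/(-4 + 5)))² = ((-1*(-4)*0)*((-1)²*(2 + 1/(-4 + 5))))² = ((4*0)*(1*(2 + 1/1)))² = (0*(1*(2 + 1)))² = (0*(1*3))² = (0*3)² = 0² = 0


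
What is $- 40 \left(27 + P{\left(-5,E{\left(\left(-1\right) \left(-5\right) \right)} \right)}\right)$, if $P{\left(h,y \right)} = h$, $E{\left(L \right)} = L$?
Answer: $-880$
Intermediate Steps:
$- 40 \left(27 + P{\left(-5,E{\left(\left(-1\right) \left(-5\right) \right)} \right)}\right) = - 40 \left(27 - 5\right) = \left(-40\right) 22 = -880$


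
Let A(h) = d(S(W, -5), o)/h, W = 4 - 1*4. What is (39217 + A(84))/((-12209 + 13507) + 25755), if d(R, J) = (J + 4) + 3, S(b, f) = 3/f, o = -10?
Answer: 1098075/757484 ≈ 1.4496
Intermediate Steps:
W = 0 (W = 4 - 4 = 0)
d(R, J) = 7 + J (d(R, J) = (4 + J) + 3 = 7 + J)
A(h) = -3/h (A(h) = (7 - 10)/h = -3/h)
(39217 + A(84))/((-12209 + 13507) + 25755) = (39217 - 3/84)/((-12209 + 13507) + 25755) = (39217 - 3*1/84)/(1298 + 25755) = (39217 - 1/28)/27053 = (1098075/28)*(1/27053) = 1098075/757484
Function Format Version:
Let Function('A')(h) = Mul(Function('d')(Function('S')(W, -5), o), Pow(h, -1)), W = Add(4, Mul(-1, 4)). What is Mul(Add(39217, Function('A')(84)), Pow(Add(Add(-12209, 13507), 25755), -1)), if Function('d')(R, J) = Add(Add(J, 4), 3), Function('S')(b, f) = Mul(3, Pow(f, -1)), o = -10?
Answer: Rational(1098075, 757484) ≈ 1.4496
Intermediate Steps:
W = 0 (W = Add(4, -4) = 0)
Function('d')(R, J) = Add(7, J) (Function('d')(R, J) = Add(Add(4, J), 3) = Add(7, J))
Function('A')(h) = Mul(-3, Pow(h, -1)) (Function('A')(h) = Mul(Add(7, -10), Pow(h, -1)) = Mul(-3, Pow(h, -1)))
Mul(Add(39217, Function('A')(84)), Pow(Add(Add(-12209, 13507), 25755), -1)) = Mul(Add(39217, Mul(-3, Pow(84, -1))), Pow(Add(Add(-12209, 13507), 25755), -1)) = Mul(Add(39217, Mul(-3, Rational(1, 84))), Pow(Add(1298, 25755), -1)) = Mul(Add(39217, Rational(-1, 28)), Pow(27053, -1)) = Mul(Rational(1098075, 28), Rational(1, 27053)) = Rational(1098075, 757484)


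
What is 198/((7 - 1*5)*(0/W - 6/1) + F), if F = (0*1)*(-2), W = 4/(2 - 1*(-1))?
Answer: -33/2 ≈ -16.500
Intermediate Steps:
W = 4/3 (W = 4/(2 + 1) = 4/3 ≈ 1.3333)
F = 0 (F = 0*(-2) = 0)
198/((7 - 1*5)*(0/W - 6/1) + F) = 198/((7 - 1*5)*(0/(4/3) - 6/1) + 0) = 198/((7 - 5)*(0*(3/4) - 6*1) + 0) = 198/(2*(0 - 6) + 0) = 198/(2*(-6) + 0) = 198/(-12 + 0) = 198/(-12) = 198*(-1/12) = -33/2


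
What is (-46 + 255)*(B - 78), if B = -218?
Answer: -61864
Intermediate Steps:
(-46 + 255)*(B - 78) = (-46 + 255)*(-218 - 78) = 209*(-296) = -61864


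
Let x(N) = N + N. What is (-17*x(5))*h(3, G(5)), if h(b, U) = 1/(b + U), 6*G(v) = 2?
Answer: -51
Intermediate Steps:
G(v) = ⅓ (G(v) = (⅙)*2 = ⅓)
x(N) = 2*N
h(b, U) = 1/(U + b)
(-17*x(5))*h(3, G(5)) = (-34*5)/(⅓ + 3) = (-17*10)/(10/3) = -170*3/10 = -51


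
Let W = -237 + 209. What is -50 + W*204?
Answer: -5762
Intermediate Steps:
W = -28
-50 + W*204 = -50 - 28*204 = -50 - 5712 = -5762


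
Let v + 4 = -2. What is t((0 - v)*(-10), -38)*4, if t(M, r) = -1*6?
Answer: -24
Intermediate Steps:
v = -6 (v = -4 - 2 = -6)
t(M, r) = -6
t((0 - v)*(-10), -38)*4 = -6*4 = -24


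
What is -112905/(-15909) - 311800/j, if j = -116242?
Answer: 3014121535/308215663 ≈ 9.7793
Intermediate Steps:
-112905/(-15909) - 311800/j = -112905/(-15909) - 311800/(-116242) = -112905*(-1/15909) - 311800*(-1/116242) = 37635/5303 + 155900/58121 = 3014121535/308215663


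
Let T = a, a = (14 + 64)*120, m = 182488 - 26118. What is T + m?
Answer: 165730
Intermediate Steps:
m = 156370
a = 9360 (a = 78*120 = 9360)
T = 9360
T + m = 9360 + 156370 = 165730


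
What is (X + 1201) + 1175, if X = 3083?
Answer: 5459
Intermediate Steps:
(X + 1201) + 1175 = (3083 + 1201) + 1175 = 4284 + 1175 = 5459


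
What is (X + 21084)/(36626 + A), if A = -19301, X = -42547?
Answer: -21463/17325 ≈ -1.2388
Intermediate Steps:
(X + 21084)/(36626 + A) = (-42547 + 21084)/(36626 - 19301) = -21463/17325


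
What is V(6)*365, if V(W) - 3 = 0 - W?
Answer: -1095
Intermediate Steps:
V(W) = 3 - W (V(W) = 3 + (0 - W) = 3 - W)
V(6)*365 = (3 - 1*6)*365 = (3 - 6)*365 = -3*365 = -1095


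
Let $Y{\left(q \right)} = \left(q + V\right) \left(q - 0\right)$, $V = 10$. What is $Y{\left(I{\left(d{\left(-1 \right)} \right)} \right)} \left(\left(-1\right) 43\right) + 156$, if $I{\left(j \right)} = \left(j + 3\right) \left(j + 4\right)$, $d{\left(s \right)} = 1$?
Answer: $-25644$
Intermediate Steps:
$I{\left(j \right)} = \left(3 + j\right) \left(4 + j\right)$
$Y{\left(q \right)} = q \left(10 + q\right)$ ($Y{\left(q \right)} = \left(q + 10\right) \left(q - 0\right) = \left(10 + q\right) \left(q + 0\right) = \left(10 + q\right) q = q \left(10 + q\right)$)
$Y{\left(I{\left(d{\left(-1 \right)} \right)} \right)} \left(\left(-1\right) 43\right) + 156 = \left(12 + 1^{2} + 7 \cdot 1\right) \left(10 + \left(12 + 1^{2} + 7 \cdot 1\right)\right) \left(\left(-1\right) 43\right) + 156 = \left(12 + 1 + 7\right) \left(10 + \left(12 + 1 + 7\right)\right) \left(-43\right) + 156 = 20 \left(10 + 20\right) \left(-43\right) + 156 = 20 \cdot 30 \left(-43\right) + 156 = 600 \left(-43\right) + 156 = -25800 + 156 = -25644$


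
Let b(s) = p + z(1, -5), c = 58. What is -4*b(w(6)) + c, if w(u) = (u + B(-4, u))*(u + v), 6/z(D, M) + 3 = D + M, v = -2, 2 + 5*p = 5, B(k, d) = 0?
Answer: 2066/35 ≈ 59.029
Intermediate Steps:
p = ⅗ (p = -⅖ + (⅕)*5 = -⅖ + 1 = ⅗ ≈ 0.60000)
z(D, M) = 6/(-3 + D + M) (z(D, M) = 6/(-3 + (D + M)) = 6/(-3 + D + M))
w(u) = u*(-2 + u) (w(u) = (u + 0)*(u - 2) = u*(-2 + u))
b(s) = -9/35 (b(s) = ⅗ + 6/(-3 + 1 - 5) = ⅗ + 6/(-7) = ⅗ + 6*(-⅐) = ⅗ - 6/7 = -9/35)
-4*b(w(6)) + c = -4*(-9/35) + 58 = 36/35 + 58 = 2066/35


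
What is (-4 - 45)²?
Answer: 2401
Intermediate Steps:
(-4 - 45)² = (-49)² = 2401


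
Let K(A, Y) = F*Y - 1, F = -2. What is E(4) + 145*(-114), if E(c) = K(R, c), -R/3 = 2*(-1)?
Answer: -16539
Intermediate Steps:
R = 6 (R = -6*(-1) = -3*(-2) = 6)
K(A, Y) = -1 - 2*Y (K(A, Y) = -2*Y - 1 = -1 - 2*Y)
E(c) = -1 - 2*c
E(4) + 145*(-114) = (-1 - 2*4) + 145*(-114) = (-1 - 8) - 16530 = -9 - 16530 = -16539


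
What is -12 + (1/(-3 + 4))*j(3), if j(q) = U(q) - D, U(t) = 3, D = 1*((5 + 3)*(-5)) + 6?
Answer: 25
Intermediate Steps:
D = -34 (D = 1*(8*(-5)) + 6 = 1*(-40) + 6 = -40 + 6 = -34)
j(q) = 37 (j(q) = 3 - 1*(-34) = 3 + 34 = 37)
-12 + (1/(-3 + 4))*j(3) = -12 + (1/(-3 + 4))*37 = -12 + (1/1)*37 = -12 + (1*1)*37 = -12 + 1*37 = -12 + 37 = 25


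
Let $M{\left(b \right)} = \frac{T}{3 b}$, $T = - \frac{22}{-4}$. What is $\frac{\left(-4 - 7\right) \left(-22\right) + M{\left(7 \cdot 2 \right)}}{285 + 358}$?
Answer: $\frac{20339}{54012} \approx 0.37656$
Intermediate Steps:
$T = \frac{11}{2}$ ($T = \left(-22\right) \left(- \frac{1}{4}\right) = \frac{11}{2} \approx 5.5$)
$M{\left(b \right)} = \frac{11}{6 b}$ ($M{\left(b \right)} = \frac{11}{2 \cdot 3 b} = \frac{11 \frac{1}{3 b}}{2} = \frac{11}{6 b}$)
$\frac{\left(-4 - 7\right) \left(-22\right) + M{\left(7 \cdot 2 \right)}}{285 + 358} = \frac{\left(-4 - 7\right) \left(-22\right) + \frac{11}{6 \cdot 7 \cdot 2}}{285 + 358} = \frac{\left(-4 - 7\right) \left(-22\right) + \frac{11}{6 \cdot 14}}{643} = \left(\left(-11\right) \left(-22\right) + \frac{11}{6} \cdot \frac{1}{14}\right) \frac{1}{643} = \left(242 + \frac{11}{84}\right) \frac{1}{643} = \frac{20339}{84} \cdot \frac{1}{643} = \frac{20339}{54012}$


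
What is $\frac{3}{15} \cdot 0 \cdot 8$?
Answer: $0$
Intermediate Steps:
$\frac{3}{15} \cdot 0 \cdot 8 = 3 \cdot \frac{1}{15} \cdot 0 \cdot 8 = \frac{1}{5} \cdot 0 \cdot 8 = 0 \cdot 8 = 0$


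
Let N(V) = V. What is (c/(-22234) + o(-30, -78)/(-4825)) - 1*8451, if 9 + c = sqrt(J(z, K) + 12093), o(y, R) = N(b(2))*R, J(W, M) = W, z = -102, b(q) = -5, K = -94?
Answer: -181324775877/21455810 - sqrt(11991)/22234 ≈ -8451.1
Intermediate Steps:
o(y, R) = -5*R
c = -9 + sqrt(11991) (c = -9 + sqrt(-102 + 12093) = -9 + sqrt(11991) ≈ 100.50)
(c/(-22234) + o(-30, -78)/(-4825)) - 1*8451 = ((-9 + sqrt(11991))/(-22234) - 5*(-78)/(-4825)) - 1*8451 = ((-9 + sqrt(11991))*(-1/22234) + 390*(-1/4825)) - 8451 = ((9/22234 - sqrt(11991)/22234) - 78/965) - 8451 = (-1725567/21455810 - sqrt(11991)/22234) - 8451 = -181324775877/21455810 - sqrt(11991)/22234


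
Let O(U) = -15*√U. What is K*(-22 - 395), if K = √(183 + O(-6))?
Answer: -417*√(183 - 15*I*√6) ≈ -5669.1 + 563.5*I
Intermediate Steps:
K = √(183 - 15*I*√6) ≈ 13.595 - 1.3513*I
K*(-22 - 395) = √(183 - 15*I*√6)*(-22 - 395) = √(183 - 15*I*√6)*(-417) = -417*√(183 - 15*I*√6)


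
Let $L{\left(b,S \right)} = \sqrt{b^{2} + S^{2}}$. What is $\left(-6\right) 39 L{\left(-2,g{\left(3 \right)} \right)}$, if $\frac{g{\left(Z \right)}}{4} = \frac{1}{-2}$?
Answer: $- 468 \sqrt{2} \approx -661.85$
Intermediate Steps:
$g{\left(Z \right)} = -2$ ($g{\left(Z \right)} = \frac{4}{-2} = 4 \left(- \frac{1}{2}\right) = -2$)
$L{\left(b,S \right)} = \sqrt{S^{2} + b^{2}}$
$\left(-6\right) 39 L{\left(-2,g{\left(3 \right)} \right)} = \left(-6\right) 39 \sqrt{\left(-2\right)^{2} + \left(-2\right)^{2}} = - 234 \sqrt{4 + 4} = - 234 \sqrt{8} = - 234 \cdot 2 \sqrt{2} = - 468 \sqrt{2}$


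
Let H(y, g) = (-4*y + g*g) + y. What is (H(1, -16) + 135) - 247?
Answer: 141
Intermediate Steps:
H(y, g) = g**2 - 3*y (H(y, g) = (-4*y + g**2) + y = (g**2 - 4*y) + y = g**2 - 3*y)
(H(1, -16) + 135) - 247 = (((-16)**2 - 3*1) + 135) - 247 = ((256 - 3) + 135) - 247 = (253 + 135) - 247 = 388 - 247 = 141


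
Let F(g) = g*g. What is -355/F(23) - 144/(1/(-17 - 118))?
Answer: 10283405/529 ≈ 19439.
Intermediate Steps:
F(g) = g²
-355/F(23) - 144/(1/(-17 - 118)) = -355/(23²) - 144/(1/(-17 - 118)) = -355/529 - 144/(1/(-135)) = -355*1/529 - 144/(-1/135) = -355/529 - 144*(-135) = -355/529 + 19440 = 10283405/529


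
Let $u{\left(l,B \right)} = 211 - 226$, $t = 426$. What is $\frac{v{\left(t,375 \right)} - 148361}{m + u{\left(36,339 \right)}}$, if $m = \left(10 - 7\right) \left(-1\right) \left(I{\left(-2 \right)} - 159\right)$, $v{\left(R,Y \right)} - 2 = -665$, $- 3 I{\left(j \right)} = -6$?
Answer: $- \frac{18628}{57} \approx -326.81$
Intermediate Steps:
$I{\left(j \right)} = 2$ ($I{\left(j \right)} = \left(- \frac{1}{3}\right) \left(-6\right) = 2$)
$v{\left(R,Y \right)} = -663$ ($v{\left(R,Y \right)} = 2 - 665 = -663$)
$u{\left(l,B \right)} = -15$
$m = 471$ ($m = \left(10 - 7\right) \left(-1\right) \left(2 - 159\right) = 3 \left(-1\right) \left(-157\right) = \left(-3\right) \left(-157\right) = 471$)
$\frac{v{\left(t,375 \right)} - 148361}{m + u{\left(36,339 \right)}} = \frac{-663 - 148361}{471 - 15} = - \frac{149024}{456} = \left(-149024\right) \frac{1}{456} = - \frac{18628}{57}$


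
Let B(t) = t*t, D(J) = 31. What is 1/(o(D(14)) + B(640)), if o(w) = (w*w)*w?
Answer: 1/439391 ≈ 2.2759e-6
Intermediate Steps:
B(t) = t²
o(w) = w³ (o(w) = w²*w = w³)
1/(o(D(14)) + B(640)) = 1/(31³ + 640²) = 1/(29791 + 409600) = 1/439391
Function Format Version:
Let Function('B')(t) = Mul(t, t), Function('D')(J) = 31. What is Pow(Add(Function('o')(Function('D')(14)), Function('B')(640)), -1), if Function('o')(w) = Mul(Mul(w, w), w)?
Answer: Rational(1, 439391) ≈ 2.2759e-6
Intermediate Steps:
Function('B')(t) = Pow(t, 2)
Function('o')(w) = Pow(w, 3) (Function('o')(w) = Mul(Pow(w, 2), w) = Pow(w, 3))
Pow(Add(Function('o')(Function('D')(14)), Function('B')(640)), -1) = Pow(Add(Pow(31, 3), Pow(640, 2)), -1) = Pow(Add(29791, 409600), -1) = Pow(439391, -1) = Rational(1, 439391)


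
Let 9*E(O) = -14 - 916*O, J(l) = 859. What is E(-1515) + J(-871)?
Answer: 1395457/9 ≈ 1.5505e+5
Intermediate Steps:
E(O) = -14/9 - 916*O/9 (E(O) = (-14 - 916*O)/9 = -14/9 - 916*O/9)
E(-1515) + J(-871) = (-14/9 - 916/9*(-1515)) + 859 = (-14/9 + 462580/3) + 859 = 1387726/9 + 859 = 1395457/9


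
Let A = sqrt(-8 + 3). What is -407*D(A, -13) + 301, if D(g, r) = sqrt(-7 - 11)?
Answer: 301 - 1221*I*sqrt(2) ≈ 301.0 - 1726.8*I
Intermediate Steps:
A = I*sqrt(5) (A = sqrt(-5) = I*sqrt(5) ≈ 2.2361*I)
D(g, r) = 3*I*sqrt(2) (D(g, r) = sqrt(-18) = 3*I*sqrt(2))
-407*D(A, -13) + 301 = -1221*I*sqrt(2) + 301 = 301 - 1221*I*sqrt(2)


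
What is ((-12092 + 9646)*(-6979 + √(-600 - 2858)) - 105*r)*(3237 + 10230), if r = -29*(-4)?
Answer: 229726200018 - 32940282*I*√3458 ≈ 2.2973e+11 - 1.937e+9*I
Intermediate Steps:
r = 116
((-12092 + 9646)*(-6979 + √(-600 - 2858)) - 105*r)*(3237 + 10230) = ((-12092 + 9646)*(-6979 + √(-600 - 2858)) - 105*116)*(3237 + 10230) = (-2446*(-6979 + √(-3458)) - 12180)*13467 = (-2446*(-6979 + I*√3458) - 12180)*13467 = ((17070634 - 2446*I*√3458) - 12180)*13467 = (17058454 - 2446*I*√3458)*13467 = 229726200018 - 32940282*I*√3458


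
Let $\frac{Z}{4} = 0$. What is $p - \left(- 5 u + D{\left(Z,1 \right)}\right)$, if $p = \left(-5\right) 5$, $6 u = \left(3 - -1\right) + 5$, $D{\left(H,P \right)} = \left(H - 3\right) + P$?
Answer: $- \frac{31}{2} \approx -15.5$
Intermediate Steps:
$Z = 0$ ($Z = 4 \cdot 0 = 0$)
$D{\left(H,P \right)} = -3 + H + P$ ($D{\left(H,P \right)} = \left(-3 + H\right) + P = -3 + H + P$)
$u = \frac{3}{2}$ ($u = \frac{\left(3 - -1\right) + 5}{6} = \frac{\left(3 + 1\right) + 5}{6} = \frac{4 + 5}{6} = \frac{1}{6} \cdot 9 = \frac{3}{2} \approx 1.5$)
$p = -25$
$p - \left(- 5 u + D{\left(Z,1 \right)}\right) = -25 - \left(\left(-5\right) \frac{3}{2} + \left(-3 + 0 + 1\right)\right) = -25 - \left(- \frac{15}{2} - 2\right) = -25 - - \frac{19}{2} = -25 + \frac{19}{2} = - \frac{31}{2}$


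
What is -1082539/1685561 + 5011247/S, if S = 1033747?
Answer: 7327691060934/1742443627067 ≈ 4.2054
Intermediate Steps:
-1082539/1685561 + 5011247/S = -1082539/1685561 + 5011247/1033747 = 7327691060934/1742443627067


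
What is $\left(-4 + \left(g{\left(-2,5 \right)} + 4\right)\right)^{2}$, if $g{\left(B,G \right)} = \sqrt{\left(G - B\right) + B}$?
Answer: $5$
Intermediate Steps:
$g{\left(B,G \right)} = \sqrt{G}$
$\left(-4 + \left(g{\left(-2,5 \right)} + 4\right)\right)^{2} = \left(-4 + \left(\sqrt{5} + 4\right)\right)^{2} = \left(-4 + \left(4 + \sqrt{5}\right)\right)^{2} = \left(\sqrt{5}\right)^{2} = 5$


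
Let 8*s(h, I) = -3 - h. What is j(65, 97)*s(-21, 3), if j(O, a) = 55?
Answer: 495/4 ≈ 123.75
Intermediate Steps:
s(h, I) = -3/8 - h/8 (s(h, I) = (-3 - h)/8 = -3/8 - h/8)
j(65, 97)*s(-21, 3) = 55*(-3/8 - ⅛*(-21)) = 55*(-3/8 + 21/8) = 55*(9/4) = 495/4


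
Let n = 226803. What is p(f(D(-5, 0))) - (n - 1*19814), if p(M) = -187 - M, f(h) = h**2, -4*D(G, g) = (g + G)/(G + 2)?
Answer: -29833369/144 ≈ -2.0718e+5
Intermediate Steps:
D(G, g) = -(G + g)/(4*(2 + G)) (D(G, g) = -(g + G)/(4*(G + 2)) = -(G + g)/(4*(2 + G)))
p(f(D(-5, 0))) - (n - 1*19814) = (-187 - ((-1*(-5) - 1*0)/(4*(2 - 5)))**2) - (226803 - 1*19814) = (-187 - ((1/4)*(5 + 0)/(-3))**2) - (226803 - 19814) = (-187 - ((1/4)*(-1/3)*5)**2) - 1*206989 = (-187 - (-5/12)**2) - 206989 = (-187 - 1*25/144) - 206989 = (-187 - 25/144) - 206989 = -26953/144 - 206989 = -29833369/144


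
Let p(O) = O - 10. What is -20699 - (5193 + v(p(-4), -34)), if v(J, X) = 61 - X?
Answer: -25987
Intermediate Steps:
p(O) = -10 + O
-20699 - (5193 + v(p(-4), -34)) = -20699 - (5193 + (61 - 1*(-34))) = -20699 - (5193 + (61 + 34)) = -20699 - (5193 + 95) = -20699 - 1*5288 = -20699 - 5288 = -25987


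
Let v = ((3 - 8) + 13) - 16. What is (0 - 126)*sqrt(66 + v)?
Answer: -126*sqrt(58) ≈ -959.59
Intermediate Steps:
v = -8 (v = (-5 + 13) - 16 = 8 - 16 = -8)
(0 - 126)*sqrt(66 + v) = (0 - 126)*sqrt(66 - 8) = -126*sqrt(58)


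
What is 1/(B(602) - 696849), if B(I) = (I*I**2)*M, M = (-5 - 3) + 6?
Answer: -1/437031265 ≈ -2.2882e-9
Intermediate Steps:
M = -2 (M = -8 + 6 = -2)
B(I) = -2*I**3 (B(I) = (I*I**2)*(-2) = I**3*(-2) = -2*I**3)
1/(B(602) - 696849) = 1/(-2*602**3 - 696849) = 1/(-2*218167208 - 696849) = 1/(-436334416 - 696849) = 1/(-437031265) = -1/437031265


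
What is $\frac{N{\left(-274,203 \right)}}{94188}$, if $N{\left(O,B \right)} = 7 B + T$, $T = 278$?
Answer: $\frac{1699}{94188} \approx 0.018038$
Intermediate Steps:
$N{\left(O,B \right)} = 278 + 7 B$ ($N{\left(O,B \right)} = 7 B + 278 = 278 + 7 B$)
$\frac{N{\left(-274,203 \right)}}{94188} = \frac{278 + 7 \cdot 203}{94188} = \left(278 + 1421\right) \frac{1}{94188} = 1699 \cdot \frac{1}{94188} = \frac{1699}{94188}$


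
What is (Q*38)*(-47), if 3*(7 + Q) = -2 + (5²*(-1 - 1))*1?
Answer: 130378/3 ≈ 43459.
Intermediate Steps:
Q = -73/3 (Q = -7 + (-2 + (5²*(-1 - 1))*1)/3 = -7 + (-2 + (25*(-2))*1)/3 = -7 + (-2 - 50*1)/3 = -7 + (-2 - 50)/3 = -7 + (⅓)*(-52) = -7 - 52/3 = -73/3 ≈ -24.333)
(Q*38)*(-47) = -73/3*38*(-47) = -2774/3*(-47) = 130378/3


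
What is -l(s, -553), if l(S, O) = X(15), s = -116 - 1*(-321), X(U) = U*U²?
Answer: -3375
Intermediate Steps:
X(U) = U³
s = 205 (s = -116 + 321 = 205)
l(S, O) = 3375 (l(S, O) = 15³ = 3375)
-l(s, -553) = -1*3375 = -3375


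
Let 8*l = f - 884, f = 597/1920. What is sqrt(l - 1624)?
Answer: I*sqrt(44402205)/160 ≈ 41.647*I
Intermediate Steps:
f = 199/640 (f = 597*(1/1920) = 199/640 ≈ 0.31094)
l = -565561/5120 (l = (199/640 - 884)/8 = (1/8)*(-565561/640) = -565561/5120 ≈ -110.46)
sqrt(l - 1624) = sqrt(-565561/5120 - 1624) = sqrt(-8880441/5120) = I*sqrt(44402205)/160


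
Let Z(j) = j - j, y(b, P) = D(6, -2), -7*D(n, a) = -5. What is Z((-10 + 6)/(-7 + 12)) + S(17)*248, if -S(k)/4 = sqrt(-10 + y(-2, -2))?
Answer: -992*I*sqrt(455)/7 ≈ -3022.9*I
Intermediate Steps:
D(n, a) = 5/7 (D(n, a) = -1/7*(-5) = 5/7)
y(b, P) = 5/7
S(k) = -4*I*sqrt(455)/7 (S(k) = -4*sqrt(-10 + 5/7) = -4*I*sqrt(455)/7)
Z(j) = 0
Z((-10 + 6)/(-7 + 12)) + S(17)*248 = 0 - 4*I*sqrt(455)/7*248 = 0 - 992*I*sqrt(455)/7 = -992*I*sqrt(455)/7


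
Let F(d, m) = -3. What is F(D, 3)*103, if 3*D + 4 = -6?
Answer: -309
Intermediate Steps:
D = -10/3 (D = -4/3 + (1/3)*(-6) = -4/3 - 2 = -10/3 ≈ -3.3333)
F(D, 3)*103 = -3*103 = -309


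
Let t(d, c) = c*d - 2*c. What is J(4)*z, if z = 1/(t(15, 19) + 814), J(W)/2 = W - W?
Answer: 0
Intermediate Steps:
t(d, c) = -2*c + c*d
J(W) = 0 (J(W) = 2*(W - W) = 2*0 = 0)
z = 1/1061 (z = 1/(19*(-2 + 15) + 814) = 1/(19*13 + 814) = 1/(247 + 814) = 1/1061 ≈ 0.00094251)
J(4)*z = 0*(1/1061) = 0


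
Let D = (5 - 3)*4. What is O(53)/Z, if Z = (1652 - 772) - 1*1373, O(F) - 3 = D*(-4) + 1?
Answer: 28/493 ≈ 0.056795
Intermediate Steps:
D = 8 (D = 2*4 = 8)
O(F) = -28 (O(F) = 3 + (8*(-4) + 1) = 3 + (-32 + 1) = 3 - 31 = -28)
Z = -493 (Z = 880 - 1373 = -493)
O(53)/Z = -28/(-493) = -28*(-1/493) = 28/493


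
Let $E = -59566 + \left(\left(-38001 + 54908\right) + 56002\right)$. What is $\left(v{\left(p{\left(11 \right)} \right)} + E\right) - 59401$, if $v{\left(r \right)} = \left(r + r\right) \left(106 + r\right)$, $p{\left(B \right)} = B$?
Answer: $-43484$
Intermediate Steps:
$E = 13343$ ($E = -59566 + \left(16907 + 56002\right) = -59566 + 72909 = 13343$)
$v{\left(r \right)} = 2 r \left(106 + r\right)$
$\left(v{\left(p{\left(11 \right)} \right)} + E\right) - 59401 = \left(2 \cdot 11 \left(106 + 11\right) + 13343\right) - 59401 = \left(2 \cdot 11 \cdot 117 + 13343\right) - 59401 = \left(2574 + 13343\right) - 59401 = 15917 - 59401 = -43484$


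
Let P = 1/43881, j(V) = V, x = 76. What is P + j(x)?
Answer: 3334957/43881 ≈ 76.000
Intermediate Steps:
P = 1/43881 ≈ 2.2789e-5
P + j(x) = 1/43881 + 76 = 3334957/43881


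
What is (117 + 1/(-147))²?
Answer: 295771204/21609 ≈ 13687.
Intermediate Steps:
(117 + 1/(-147))² = (117 - 1/147)² = (17198/147)² = 295771204/21609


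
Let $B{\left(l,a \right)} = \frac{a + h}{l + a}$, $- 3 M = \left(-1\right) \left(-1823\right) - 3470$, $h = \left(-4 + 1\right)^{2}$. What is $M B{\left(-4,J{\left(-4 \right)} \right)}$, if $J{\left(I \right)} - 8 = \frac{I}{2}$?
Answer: $\frac{8235}{2} \approx 4117.5$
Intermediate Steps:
$h = 9$ ($h = \left(-3\right)^{2} = 9$)
$J{\left(I \right)} = 8 + \frac{I}{2}$
$M = 549$ ($M = - \frac{\left(-1\right) \left(-1823\right) - 3470}{3} = - \frac{1823 - 3470}{3} = \left(- \frac{1}{3}\right) \left(-1647\right) = 549$)
$B{\left(l,a \right)} = \frac{9 + a}{a + l}$ ($B{\left(l,a \right)} = \frac{a + 9}{l + a} = \frac{9 + a}{a + l}$)
$M B{\left(-4,J{\left(-4 \right)} \right)} = 549 \frac{9 + \left(8 + \frac{1}{2} \left(-4\right)\right)}{\left(8 + \frac{1}{2} \left(-4\right)\right) - 4} = 549 \frac{9 + \left(8 - 2\right)}{\left(8 - 2\right) - 4} = 549 \frac{9 + 6}{6 - 4} = 549 \cdot \frac{1}{2} \cdot 15 = 549 \cdot \frac{15}{2} = \frac{8235}{2}$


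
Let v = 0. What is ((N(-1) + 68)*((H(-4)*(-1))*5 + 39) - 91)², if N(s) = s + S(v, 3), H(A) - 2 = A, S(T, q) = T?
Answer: 10188864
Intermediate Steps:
H(A) = 2 + A
N(s) = s (N(s) = s + 0 = s)
((N(-1) + 68)*((H(-4)*(-1))*5 + 39) - 91)² = ((-1 + 68)*(((2 - 4)*(-1))*5 + 39) - 91)² = (67*(-2*(-1)*5 + 39) - 91)² = (67*(2*5 + 39) - 91)² = (67*(10 + 39) - 91)² = (67*49 - 91)² = (3283 - 91)² = 3192² = 10188864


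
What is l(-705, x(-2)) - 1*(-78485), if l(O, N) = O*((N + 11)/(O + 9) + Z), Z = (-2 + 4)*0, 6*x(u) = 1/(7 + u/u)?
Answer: 874133275/11136 ≈ 78496.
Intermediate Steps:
x(u) = 1/48 (x(u) = 1/(6*(7 + u/u)) = 1/(6*(7 + 1)) = (⅙)/8 = (⅙)*(⅛) = 1/48)
Z = 0 (Z = 2*0 = 0)
l(O, N) = O*(11 + N)/(9 + O) (l(O, N) = O*((N + 11)/(O + 9) + 0) = O*((11 + N)/(9 + O) + 0) = O*((11 + N)/(9 + O)) = O*(11 + N)/(9 + O))
l(-705, x(-2)) - 1*(-78485) = -705*(11 + 1/48)/(9 - 705) - 1*(-78485) = -705*529/48/(-696) + 78485 = -705*(-1/696)*529/48 + 78485 = 124315/11136 + 78485 = 874133275/11136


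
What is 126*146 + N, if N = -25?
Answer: 18371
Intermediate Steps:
126*146 + N = 126*146 - 25 = 18396 - 25 = 18371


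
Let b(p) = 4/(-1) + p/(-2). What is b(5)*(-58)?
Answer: 377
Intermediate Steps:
b(p) = -4 - p/2 (b(p) = 4*(-1) + p*(-1/2) = -4 - p/2)
b(5)*(-58) = (-4 - 1/2*5)*(-58) = (-4 - 5/2)*(-58) = -13/2*(-58) = 377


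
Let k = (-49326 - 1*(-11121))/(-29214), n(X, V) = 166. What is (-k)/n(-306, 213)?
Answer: -1415/179612 ≈ -0.0078781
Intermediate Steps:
k = 1415/1082 (k = (-49326 + 11121)*(-1/29214) = -38205*(-1/29214) = 1415/1082 ≈ 1.3078)
(-k)/n(-306, 213) = -1*1415/1082/166 = -1415/1082*1/166 = -1415/179612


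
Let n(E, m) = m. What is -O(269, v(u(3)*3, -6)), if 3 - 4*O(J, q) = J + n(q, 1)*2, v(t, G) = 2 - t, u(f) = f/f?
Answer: 67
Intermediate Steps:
u(f) = 1
O(J, q) = ¼ - J/4 (O(J, q) = ¾ - (J + 1*2)/4 = ¾ - (J + 2)/4 = ¾ - (2 + J)/4 = ¾ + (-½ - J/4) = ¼ - J/4)
-O(269, v(u(3)*3, -6)) = -(¼ - ¼*269) = -(¼ - 269/4) = -1*(-67) = 67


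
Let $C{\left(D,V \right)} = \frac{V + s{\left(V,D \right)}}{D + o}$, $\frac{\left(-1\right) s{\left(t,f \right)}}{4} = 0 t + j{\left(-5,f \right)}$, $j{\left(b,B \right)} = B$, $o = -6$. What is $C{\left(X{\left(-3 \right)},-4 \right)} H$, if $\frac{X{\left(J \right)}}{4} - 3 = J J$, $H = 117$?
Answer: $-546$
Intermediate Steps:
$X{\left(J \right)} = 12 + 4 J^{2}$ ($X{\left(J \right)} = 12 + 4 J J = 12 + 4 J^{2}$)
$s{\left(t,f \right)} = - 4 f$ ($s{\left(t,f \right)} = - 4 \left(0 t + f\right) = - 4 \left(0 + f\right) = - 4 f$)
$C{\left(D,V \right)} = \frac{V - 4 D}{-6 + D}$ ($C{\left(D,V \right)} = \frac{V - 4 D}{D - 6} = \frac{V - 4 D}{-6 + D}$)
$C{\left(X{\left(-3 \right)},-4 \right)} H = \frac{-4 - 4 \left(12 + 4 \left(-3\right)^{2}\right)}{-6 + \left(12 + 4 \left(-3\right)^{2}\right)} 117 = \frac{-4 - 4 \left(12 + 4 \cdot 9\right)}{-6 + \left(12 + 4 \cdot 9\right)} 117 = \frac{-4 - 4 \left(12 + 36\right)}{-6 + \left(12 + 36\right)} 117 = \frac{-4 - 192}{-6 + 48} \cdot 117 = \frac{-4 - 192}{42} \cdot 117 = \frac{1}{42} \left(-196\right) 117 = \left(- \frac{14}{3}\right) 117 = -546$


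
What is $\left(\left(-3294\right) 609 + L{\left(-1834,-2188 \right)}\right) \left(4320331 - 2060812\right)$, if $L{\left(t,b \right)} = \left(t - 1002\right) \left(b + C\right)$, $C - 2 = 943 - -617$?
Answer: $-521293628490$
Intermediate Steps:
$C = 1562$ ($C = 2 + \left(943 - -617\right) = 2 + \left(943 + 617\right) = 2 + 1560 = 1562$)
$L{\left(t,b \right)} = \left(-1002 + t\right) \left(1562 + b\right)$ ($L{\left(t,b \right)} = \left(t - 1002\right) \left(b + 1562\right) = \left(-1002 + t\right) \left(1562 + b\right)$)
$\left(\left(-3294\right) 609 + L{\left(-1834,-2188 \right)}\right) \left(4320331 - 2060812\right) = \left(\left(-3294\right) 609 - -1775336\right) \left(4320331 - 2060812\right) = \left(-2006046 + \left(-1565124 + 2192376 - 2864708 + 4012792\right)\right) 2259519 = \left(-2006046 + 1775336\right) 2259519 = \left(-230710\right) 2259519 = -521293628490$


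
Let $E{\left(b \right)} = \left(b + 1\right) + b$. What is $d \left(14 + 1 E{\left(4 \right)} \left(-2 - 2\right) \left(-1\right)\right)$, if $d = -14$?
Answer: $-700$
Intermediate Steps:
$E{\left(b \right)} = 1 + 2 b$ ($E{\left(b \right)} = \left(1 + b\right) + b = 1 + 2 b$)
$d \left(14 + 1 E{\left(4 \right)} \left(-2 - 2\right) \left(-1\right)\right) = - 14 \left(14 + 1 \left(1 + 2 \cdot 4\right) \left(-2 - 2\right) \left(-1\right)\right) = - 14 \left(14 + 1 \left(1 + 8\right) \left(\left(-4\right) \left(-1\right)\right)\right) = - 14 \left(14 + 1 \cdot 9 \cdot 4\right) = - 14 \left(14 + 9 \cdot 4\right) = - 14 \left(14 + 36\right) = \left(-14\right) 50 = -700$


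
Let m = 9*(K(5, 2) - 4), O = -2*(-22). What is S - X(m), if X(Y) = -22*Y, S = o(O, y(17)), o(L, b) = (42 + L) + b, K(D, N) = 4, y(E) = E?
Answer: 103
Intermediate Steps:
O = 44
o(L, b) = 42 + L + b
S = 103 (S = 42 + 44 + 17 = 103)
m = 0 (m = 9*(4 - 4) = 9*0 = 0)
S - X(m) = 103 - (-22)*0 = 103 - 1*0 = 103 + 0 = 103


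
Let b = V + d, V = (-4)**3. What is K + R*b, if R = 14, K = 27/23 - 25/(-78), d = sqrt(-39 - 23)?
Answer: -1604743/1794 + 14*I*sqrt(62) ≈ -894.51 + 110.24*I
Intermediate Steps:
V = -64
d = I*sqrt(62) (d = sqrt(-62) = I*sqrt(62) ≈ 7.874*I)
b = -64 + I*sqrt(62) ≈ -64.0 + 7.874*I
K = 2681/1794 (K = 27*(1/23) - 25*(-1/78) = 27/23 + 25/78 = 2681/1794 ≈ 1.4944)
K + R*b = 2681/1794 + 14*(-64 + I*sqrt(62)) = 2681/1794 + (-896 + 14*I*sqrt(62)) = -1604743/1794 + 14*I*sqrt(62)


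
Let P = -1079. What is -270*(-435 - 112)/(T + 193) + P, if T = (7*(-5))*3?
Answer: 26369/44 ≈ 599.29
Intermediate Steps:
T = -105 (T = -35*3 = -105)
-270*(-435 - 112)/(T + 193) + P = -270*(-435 - 112)/(-105 + 193) - 1079 = -(-147690)/88 - 1079 = -270*(-547/88) - 1079 = 73845/44 - 1079 = 26369/44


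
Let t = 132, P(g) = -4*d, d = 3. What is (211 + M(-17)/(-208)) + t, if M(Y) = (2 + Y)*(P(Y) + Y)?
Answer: 70909/208 ≈ 340.91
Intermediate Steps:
P(g) = -12 (P(g) = -4*3 = -12)
M(Y) = (-12 + Y)*(2 + Y) (M(Y) = (2 + Y)*(-12 + Y) = (-12 + Y)*(2 + Y))
(211 + M(-17)/(-208)) + t = (211 + (-24 + (-17)² - 10*(-17))/(-208)) + 132 = (211 + (-24 + 289 + 170)*(-1/208)) + 132 = (211 + 435*(-1/208)) + 132 = (211 - 435/208) + 132 = 43453/208 + 132 = 70909/208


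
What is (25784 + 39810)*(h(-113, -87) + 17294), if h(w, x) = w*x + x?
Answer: 1773530572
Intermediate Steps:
h(w, x) = x + w*x
(25784 + 39810)*(h(-113, -87) + 17294) = (25784 + 39810)*(-87*(1 - 113) + 17294) = 65594*(-87*(-112) + 17294) = 65594*(9744 + 17294) = 65594*27038 = 1773530572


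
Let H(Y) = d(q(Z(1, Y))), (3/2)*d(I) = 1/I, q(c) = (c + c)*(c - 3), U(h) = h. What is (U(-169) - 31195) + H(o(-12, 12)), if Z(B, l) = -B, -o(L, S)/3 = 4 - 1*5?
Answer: -376367/12 ≈ -31364.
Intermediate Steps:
o(L, S) = 3 (o(L, S) = -3*(4 - 1*5) = -3*(4 - 5) = -3*(-1) = 3)
q(c) = 2*c*(-3 + c) (q(c) = (2*c)*(-3 + c) = 2*c*(-3 + c))
d(I) = 2/(3*I)
H(Y) = 1/12 (H(Y) = 2/(3*((2*(-1*1)*(-3 - 1*1)))) = 2/(3*((2*(-1)*(-3 - 1)))) = 2/(3*((2*(-1)*(-4)))) = (⅔)/8 = (⅔)*(⅛) = 1/12)
(U(-169) - 31195) + H(o(-12, 12)) = (-169 - 31195) + 1/12 = -31364 + 1/12 = -376367/12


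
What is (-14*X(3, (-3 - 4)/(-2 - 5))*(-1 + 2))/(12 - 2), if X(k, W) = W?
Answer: -7/5 ≈ -1.4000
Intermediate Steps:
(-14*X(3, (-3 - 4)/(-2 - 5))*(-1 + 2))/(12 - 2) = (-14*(-3 - 4)/(-2 - 5)*(-1 + 2))/(12 - 2) = -14*(-7/(-7))/10 = -14*(-7*(-1/7))*(1/10) = -14*(1/10) = -14*1*(1/10) = -14*1/10 = -7/5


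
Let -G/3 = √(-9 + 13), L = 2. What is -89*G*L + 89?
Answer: 1157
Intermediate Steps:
G = -6 (G = -3*√(-9 + 13) = -3*√4 = -3*2 = -6)
-89*G*L + 89 = -(-534)*2 + 89 = -89*(-12) + 89 = 1068 + 89 = 1157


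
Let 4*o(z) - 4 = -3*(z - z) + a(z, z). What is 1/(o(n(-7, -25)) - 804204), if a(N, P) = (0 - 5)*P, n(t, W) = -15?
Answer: -4/3216737 ≈ -1.2435e-6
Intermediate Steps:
a(N, P) = -5*P
o(z) = 1 - 5*z/4 (o(z) = 1 + (-3*(z - z) - 5*z)/4 = 1 + (-3*0 - 5*z)/4 = 1 + (0 - 5*z)/4 = 1 + (-5*z)/4 = 1 - 5*z/4)
1/(o(n(-7, -25)) - 804204) = 1/((1 - 5/4*(-15)) - 804204) = 1/((1 + 75/4) - 804204) = 1/(79/4 - 804204) = 1/(-3216737/4) = -4/3216737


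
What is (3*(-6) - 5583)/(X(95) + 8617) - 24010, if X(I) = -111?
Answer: -204234661/8506 ≈ -24011.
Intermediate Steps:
(3*(-6) - 5583)/(X(95) + 8617) - 24010 = (3*(-6) - 5583)/(-111 + 8617) - 24010 = (-18 - 5583)/8506 - 24010 = -5601*1/8506 - 24010 = -5601/8506 - 24010 = -204234661/8506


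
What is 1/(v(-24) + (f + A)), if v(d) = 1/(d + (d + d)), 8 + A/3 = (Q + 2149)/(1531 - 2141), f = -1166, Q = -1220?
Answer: -21960/26233037 ≈ -0.00083711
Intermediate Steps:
A = -17427/610 (A = -24 + 3*((-1220 + 2149)/(1531 - 2141)) = -24 + 3*(929/(-610)) = -24 + 3*(929*(-1/610)) = -24 + 3*(-929/610) = -24 - 2787/610 = -17427/610 ≈ -28.569)
v(d) = 1/(3*d) (v(d) = 1/(d + 2*d) = 1/(3*d))
1/(v(-24) + (f + A)) = 1/((⅓)/(-24) + (-1166 - 17427/610)) = 1/((⅓)*(-1/24) - 728687/610) = 1/(-1/72 - 728687/610) = 1/(-26233037/21960) = -21960/26233037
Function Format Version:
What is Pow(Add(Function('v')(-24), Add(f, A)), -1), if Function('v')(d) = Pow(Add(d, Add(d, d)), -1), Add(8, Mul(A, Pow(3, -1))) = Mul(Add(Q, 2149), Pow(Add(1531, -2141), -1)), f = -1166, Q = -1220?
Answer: Rational(-21960, 26233037) ≈ -0.00083711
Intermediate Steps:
A = Rational(-17427, 610) (A = Add(-24, Mul(3, Mul(Add(-1220, 2149), Pow(Add(1531, -2141), -1)))) = Add(-24, Mul(3, Mul(929, Pow(-610, -1)))) = Add(-24, Mul(3, Mul(929, Rational(-1, 610)))) = Add(-24, Mul(3, Rational(-929, 610))) = Add(-24, Rational(-2787, 610)) = Rational(-17427, 610) ≈ -28.569)
Function('v')(d) = Mul(Rational(1, 3), Pow(d, -1)) (Function('v')(d) = Pow(Add(d, Mul(2, d)), -1) = Pow(Mul(3, d), -1) = Mul(Rational(1, 3), Pow(d, -1)))
Pow(Add(Function('v')(-24), Add(f, A)), -1) = Pow(Add(Mul(Rational(1, 3), Pow(-24, -1)), Add(-1166, Rational(-17427, 610))), -1) = Pow(Add(Mul(Rational(1, 3), Rational(-1, 24)), Rational(-728687, 610)), -1) = Pow(Add(Rational(-1, 72), Rational(-728687, 610)), -1) = Pow(Rational(-26233037, 21960), -1) = Rational(-21960, 26233037)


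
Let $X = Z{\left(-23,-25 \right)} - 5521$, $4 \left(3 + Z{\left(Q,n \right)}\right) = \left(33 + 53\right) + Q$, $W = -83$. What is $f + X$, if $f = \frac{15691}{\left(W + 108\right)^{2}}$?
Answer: $- \frac{13707861}{2500} \approx -5483.1$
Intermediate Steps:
$Z{\left(Q,n \right)} = \frac{37}{2} + \frac{Q}{4}$ ($Z{\left(Q,n \right)} = -3 + \frac{\left(33 + 53\right) + Q}{4} = -3 + \frac{86 + Q}{4} = -3 + \left(\frac{43}{2} + \frac{Q}{4}\right) = \frac{37}{2} + \frac{Q}{4}$)
$X = - \frac{22033}{4}$ ($X = \left(\frac{37}{2} + \frac{1}{4} \left(-23\right)\right) - 5521 = \left(\frac{37}{2} - \frac{23}{4}\right) - 5521 = \frac{51}{4} - 5521 = - \frac{22033}{4} \approx -5508.3$)
$f = \frac{15691}{625}$ ($f = \frac{15691}{\left(-83 + 108\right)^{2}} = \frac{15691}{25^{2}} = \frac{15691}{625} \approx 25.106$)
$f + X = \frac{15691}{625} - \frac{22033}{4} = - \frac{13707861}{2500}$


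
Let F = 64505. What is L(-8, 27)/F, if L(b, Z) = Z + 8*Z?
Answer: 243/64505 ≈ 0.0037672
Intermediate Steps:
L(b, Z) = 9*Z
L(-8, 27)/F = (9*27)/64505 = 243*(1/64505) = 243/64505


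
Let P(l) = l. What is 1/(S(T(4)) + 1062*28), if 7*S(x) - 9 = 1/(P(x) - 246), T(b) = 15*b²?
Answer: 42/1248965 ≈ 3.3628e-5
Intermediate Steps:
S(x) = 9/7 + 1/(7*(-246 + x)) (S(x) = 9/7 + 1/(7*(x - 246)) = 9/7 + 1/(7*(-246 + x)))
1/(S(T(4)) + 1062*28) = 1/((-2213 + 9*(15*4²))/(7*(-246 + 15*4²)) + 1062*28) = 1/((-2213 + 9*(15*16))/(7*(-246 + 15*16)) + 29736) = 1/((-2213 + 9*240)/(7*(-246 + 240)) + 29736) = 1/((⅐)*(-2213 + 2160)/(-6) + 29736) = 1/((⅐)*(-⅙)*(-53) + 29736) = 1/(53/42 + 29736) = 1/(1248965/42) = 42/1248965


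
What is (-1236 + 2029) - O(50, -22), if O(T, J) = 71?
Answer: 722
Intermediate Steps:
(-1236 + 2029) - O(50, -22) = (-1236 + 2029) - 1*71 = 793 - 71 = 722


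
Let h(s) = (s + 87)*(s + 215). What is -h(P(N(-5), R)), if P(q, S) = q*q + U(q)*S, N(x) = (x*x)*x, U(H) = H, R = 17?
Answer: -186345705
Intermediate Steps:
N(x) = x³ (N(x) = x²*x = x³)
P(q, S) = q² + S*q (P(q, S) = q*q + q*S = q² + S*q)
h(s) = (87 + s)*(215 + s)
-h(P(N(-5), R)) = -(18705 + ((-5)³*(17 + (-5)³))² + 302*((-5)³*(17 + (-5)³))) = -(18705 + (-125*(17 - 125))² + 302*(-125*(17 - 125))) = -(18705 + (-125*(-108))² + 302*(-125*(-108))) = -(18705 + 13500² + 302*13500) = -(18705 + 182250000 + 4077000) = -1*186345705 = -186345705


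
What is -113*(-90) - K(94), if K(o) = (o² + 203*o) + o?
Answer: -17842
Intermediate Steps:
K(o) = o² + 204*o
-113*(-90) - K(94) = -113*(-90) - 94*(204 + 94) = 10170 - 94*298 = 10170 - 1*28012 = 10170 - 28012 = -17842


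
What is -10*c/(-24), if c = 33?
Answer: 55/4 ≈ 13.750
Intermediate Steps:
-10*c/(-24) = -330/(-24) = -330*(-1)/24 = -10*(-11/8) = 55/4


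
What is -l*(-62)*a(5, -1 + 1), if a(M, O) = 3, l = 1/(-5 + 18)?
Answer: 186/13 ≈ 14.308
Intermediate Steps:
l = 1/13 ≈ 0.076923
-l*(-62)*a(5, -1 + 1) = -(1/13)*(-62)*3 = -(-62)*3/13 = -1*(-186/13) = 186/13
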